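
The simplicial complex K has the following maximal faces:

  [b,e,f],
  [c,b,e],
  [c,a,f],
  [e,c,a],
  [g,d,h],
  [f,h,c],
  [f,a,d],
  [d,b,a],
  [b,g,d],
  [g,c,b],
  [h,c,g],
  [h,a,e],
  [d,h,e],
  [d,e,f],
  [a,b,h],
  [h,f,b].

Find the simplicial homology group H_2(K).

H_2 ≅ Z.

Order the vertices as a < b < c < d < e < f < g < h. Listing each simplex with vertices in this order, K has dimension 2 with simplices:

  0-simplices (8): a, b, c, d, e, f, g, h
  1-simplices (24): ab, ac, ad, ae, af, ah, bc, bd, be, bf, bg, bh, ce, cf, cg, ch, de, df, dg, dh, ef, eh, fh, gh
  2-simplices (16): abd, abh, ace, acf, adf, aeh, bce, bcg, bdg, bef, bfh, cfh, cgh, def, deh, dgh

Hence C_0 ≅ Z^8, C_1 ≅ Z^24, C_2 ≅ Z^16.

Boundary ∂_1: C_1 → C_0 is given by ∂[p,q] = [q] − [p].
As a 8×24 matrix over Z this has rank 7, with invariant factors (1,1,1,1,1,1,1).

The boundary map ∂_2: C_2 → C_1 acts by ∂[p,q,r] = [q,r] − [p,r] + [p,q]. For instance
  ∂bfh = fh − bh + bf,
  ∂bdg = dg − bg + bd.
The 24×16 boundary matrix has rank 15 and Smith normal form diag(1,1,1,1,1,1,1,1,1,1,1,1,1,1,1).

Computing H_k = (kernel of ∂_k) / (image of ∂_{k+1}):

  H_2: rank ker ∂_2 − rank ∂_3 = (16 − 15) − 0 = 1, and there is no ∂_3, so H_2 ≅ Z.

(K is a triangulation of the torus T^2.)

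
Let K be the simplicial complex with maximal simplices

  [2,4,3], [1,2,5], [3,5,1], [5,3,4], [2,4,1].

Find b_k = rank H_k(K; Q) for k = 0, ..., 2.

b_0 = 1, b_1 = 1, b_2 = 0.

We work with the vertex ordering 1 < 2 < 3 < 4 < 5. The simplices of K, each written with vertices in increasing order, are:

  0-simplices (5): [1], [2], [3], [4], [5]
  1-simplices (10): [1,2], [1,3], [1,4], [1,5], [2,3], [2,4], [2,5], [3,4], [3,5], [4,5]
  2-simplices (5): [1,2,4], [1,2,5], [1,3,5], [2,3,4], [3,4,5]

so the chain groups are C_0 ≅ Z^5, C_1 ≅ Z^10, C_2 ≅ Z^5.

The boundary map ∂_1: C_1 → C_0 sends each edge [p,q] (with p < q) to q − p.
This gives a 5×10 integer matrix of rank 4; reducing to Smith normal form yields diagonal entries (1,1,1,1).

Boundary ∂_2: C_2 → C_1 maps a triangle to the signed sum of its edges. For instance
  ∂[2,3,4] = [3,4] − [2,4] + [2,3],
  ∂[1,2,5] = [2,5] − [1,5] + [1,2].
The 10×5 boundary matrix has rank 5 and Smith normal form diag(1,1,1,1,1).

Now H_k = ker ∂_k / im ∂_{k+1}, so:

  H_0: rank C_0 − rank ∂_1 = 5 − 4 = 1, and the invariant factors of ∂_1 are all 1, so H_0 = Z.
  H_1: rank ker ∂_1 − rank ∂_2 = (10 − 4) − 5 = 1, and the invariant factors of ∂_2 are all 1, so H_1 = Z.
  H_2: rank ker ∂_2 − rank ∂_3 = (5 − 5) − 0 = 0, and there is no ∂_3, so H_2 = 0.

As a check, the Euler characteristic is 5 − 10 + 5 = 0, which agrees with 1 − 1 + 0 = 0.

Hence the Betti numbers are b_0 = 1, b_1 = 1, b_2 = 0.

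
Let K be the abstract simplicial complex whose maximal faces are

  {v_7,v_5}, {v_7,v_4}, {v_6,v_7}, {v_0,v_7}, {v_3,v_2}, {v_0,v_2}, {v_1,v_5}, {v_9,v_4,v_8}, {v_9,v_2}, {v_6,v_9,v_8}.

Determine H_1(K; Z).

H_1 = Z^2.

K has 10 vertices, 13 edges, 2 triangles.
rank ∂_1 = 9, rank ∂_2 = 2 ⇒ b_1 = 13 − 9 − 2 = 2; all invariant factors of ∂_2 are 1 so no torsion. So H_1 ≅ Z^2.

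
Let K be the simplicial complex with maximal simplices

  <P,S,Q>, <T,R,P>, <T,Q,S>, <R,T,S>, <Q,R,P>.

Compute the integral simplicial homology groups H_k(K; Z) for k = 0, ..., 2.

H_0 = Z,  H_1 = Z,  H_2 = 0.

Order the vertices as P < Q < R < S < T. Listing each simplex with vertices in this order, K has dimension 2 with simplices:

  0-simplices (5): P, Q, R, S, T
  1-simplices (10): PQ, PR, PS, PT, QR, QS, QT, RS, RT, ST
  2-simplices (5): PQR, PQS, PRT, QST, RST

so the chain groups are C_0 ≅ Z^5, C_1 ≅ Z^10, C_2 ≅ Z^5.

∂_1: C_1 → C_0 sends each edge [p,q] (with p < q) to q − p.
As a 5×10 matrix over Z this has rank 4, with invariant factors (1,1,1,1).

∂_2: C_2 → C_1 maps a triangle to the signed sum of its edges. For instance
  ∂PRT = RT − PT + PR,
  ∂PQR = QR − PR + PQ.
The 10×5 boundary matrix has rank 5 and Smith normal form diag(1,1,1,1,1).

Computing H_k = (kernel of ∂_k) / (image of ∂_{k+1}):

  H_0: rank C_0 − rank ∂_1 = 5 − 4 = 1, and the invariant factors of ∂_1 are all 1, so H_0 ≅ Z.
  H_1: rank ker ∂_1 − rank ∂_2 = (10 − 4) − 5 = 1, and the invariant factors of ∂_2 are all 1, so H_1 ≅ Z.
  H_2: rank ker ∂_2 − rank ∂_3 = (5 − 5) − 0 = 0, and there is no ∂_3, so H_2 ≅ 0.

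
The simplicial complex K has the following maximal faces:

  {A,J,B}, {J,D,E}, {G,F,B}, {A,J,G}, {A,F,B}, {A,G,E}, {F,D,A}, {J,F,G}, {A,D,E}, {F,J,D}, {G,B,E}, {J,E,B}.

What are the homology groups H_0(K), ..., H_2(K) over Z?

H_0 ≅ Z,  H_1 ≅ Z_2,  H_2 = 0.

Order the vertices as A < B < D < E < F < G < J. Listing each simplex with vertices in this order, K has dimension 2 with simplices:

  0-simplices (7): A, B, D, E, F, G, J
  1-simplices (18): AB, AD, AE, AF, AG, AJ, BE, BF, BG, BJ, DE, DF, DJ, EG, EJ, FG, FJ, GJ
  2-simplices (12): ABF, ABJ, ADE, ADF, AEG, AGJ, BEG, BEJ, BFG, DEJ, DFJ, FGJ

Hence C_0 ≅ Z^7, C_1 ≅ Z^18, C_2 ≅ Z^12.

Boundary ∂_1: C_1 → C_0 is given by ∂[p,q] = [q] − [p].
The 7×18 boundary matrix has rank 6 and Smith normal form diag(1,1,1,1,1,1).

Boundary ∂_2: C_2 → C_1 sends each 2-simplex [p,q,r] to [q,r] − [p,r] + [p,q]. For instance
  ∂ABF = BF − AF + AB,
  ∂ADF = DF − AF + AD.
This gives a 18×12 integer matrix of rank 12; reducing to Smith normal form yields diagonal entries (1,1,1,1,1,1,1,1,1,1,1,2).

Computing H_k = (kernel of ∂_k) / (image of ∂_{k+1}):

  H_0: rank C_0 − rank ∂_1 = 7 − 6 = 1, and the invariant factors of ∂_1 are all 1, so H_0 = Z.
  H_1: rank ker ∂_1 − rank ∂_2 = (18 − 6) − 12 = 0, and ∂_2 has invariant factor 2 > 1, so H_1 = Z_2.
  H_2: rank ker ∂_2 − rank ∂_3 = (12 − 12) − 0 = 0, and there is no ∂_3, so H_2 = 0.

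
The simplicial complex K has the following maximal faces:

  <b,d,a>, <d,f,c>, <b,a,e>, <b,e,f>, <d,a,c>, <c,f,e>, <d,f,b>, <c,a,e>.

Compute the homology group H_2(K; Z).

Fix the vertex order a < b < c < d < e < f and write every simplex with vertices in increasing order. Then dim K = 2 and the simplices of K are:

  0-simplices (6): a, b, c, d, e, f
  1-simplices (12): ab, ac, ad, ae, bd, be, bf, cd, ce, cf, df, ef
  2-simplices (8): abd, abe, acd, ace, bdf, bef, cdf, cef

Hence C_0 ≅ Z^6, C_1 ≅ Z^12, C_2 ≅ Z^8.

Boundary ∂_1: C_1 → C_0 is given by ∂[p,q] = [q] − [p]. For instance
  ∂be = e − b.
As a 6×12 matrix over Z this has rank 5, with invariant factors (1,1,1,1,1).

The boundary map ∂_2: C_2 → C_1 maps a triangle to the signed sum of its edges. For instance
  ∂bef = ef − bf + be,
  ∂cdf = df − cf + cd.
As a 12×8 matrix over Z this has rank 7, with invariant factors (1,1,1,1,1,1,1).

Now H_k = ker ∂_k / im ∂_{k+1}, so:

  H_2: rank ker ∂_2 − rank ∂_3 = (8 − 7) − 0 = 1, and there is no ∂_3, so H_2 ≅ Z.

(K is a triangulation of the 2-sphere S^2.)

H_2 ≅ Z.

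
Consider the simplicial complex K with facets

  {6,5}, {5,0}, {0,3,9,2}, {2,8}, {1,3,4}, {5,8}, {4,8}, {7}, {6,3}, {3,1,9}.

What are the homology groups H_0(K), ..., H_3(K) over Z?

H_0 ≅ Z^2,  H_1 ≅ Z^3,  H_2 = 0,  H_3 = 0.

Take the total order 0 < 1 < 2 < 3 < 4 < 5 < 6 < 7 < 8 < 9 on the vertex set. Then K (dimension 3) consists of the simplices:

  0-simplices (10): [0], [1], [2], [3], [4], [5], [6], [7], [8], [9]
  1-simplices (16): [0,2], [0,3], [0,5], [0,9], [1,3], [1,4], [1,9], [2,3], [2,8], [2,9], [3,4], [3,6], [3,9], [4,8], [5,6], [5,8]
  2-simplices (6): [0,2,3], [0,2,9], [0,3,9], [1,3,4], [1,3,9], [2,3,9]
  3-simplices (1): [0,2,3,9]

so the chain groups are C_0 ≅ Z^10, C_1 ≅ Z^16, C_2 ≅ Z^6, C_3 ≅ Z^1.

The boundary map ∂_1: C_1 → C_0 sends each edge [p,q] (with p < q) to q − p.
As a 10×16 matrix over Z this has rank 8, with invariant factors (1,1,1,1,1,1,1,1).

∂_2: C_2 → C_1 acts by ∂[p,q,r] = [q,r] − [p,r] + [p,q]. For instance
  ∂[2,3,9] = [3,9] − [2,9] + [2,3],
  ∂[1,3,4] = [3,4] − [1,4] + [1,3].
As a 16×6 matrix over Z this has rank 5, with invariant factors (1,1,1,1,1).

The boundary map ∂_3: C_3 → C_2 sends each 3-simplex σ to the alternating sum Σ_i (−1)^i (σ with its i-th vertex removed). For instance
  ∂[0,2,3,9] = [2,3,9] − [0,3,9] + [0,2,9] − [0,2,3].
This gives a 6×1 integer matrix of rank 1; reducing to Smith normal form yields diagonal entries (1).

Reading off H_k = ker ∂_k / im ∂_{k+1}:

  H_0: rank C_0 − rank ∂_1 = 10 − 8 = 2, and the invariant factors of ∂_1 are all 1, so H_0 ≅ Z^2.
  H_1: rank ker ∂_1 − rank ∂_2 = (16 − 8) − 5 = 3, and the invariant factors of ∂_2 are all 1, so H_1 ≅ Z^3.
  H_2: rank ker ∂_2 − rank ∂_3 = (6 − 5) − 1 = 0, and the invariant factors of ∂_3 are all 1, so H_2 ≅ 0.
  H_3: rank ker ∂_3 − rank ∂_4 = (1 − 1) − 0 = 0, and there is no ∂_4, so H_3 ≅ 0.

As a check, the Euler characteristic is 10 − 16 + 6 − 1 = -1, which agrees with 2 − 3 + 0 − 0 = -1.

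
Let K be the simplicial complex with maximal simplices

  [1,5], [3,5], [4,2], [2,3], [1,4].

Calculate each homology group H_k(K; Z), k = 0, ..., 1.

H_0 = Z,  H_1 = Z.

K has 5 vertices, 5 edges.
rank ∂_0 = 0, rank ∂_1 = 4 ⇒ b_0 = 5 − 0 − 4 = 1; all invariant factors of ∂_1 are 1 so no torsion. So H_0 = Z.
rank ∂_1 = 4, rank ∂_2 = 0 ⇒ b_1 = 5 − 4 − 0 = 1. So H_1 = Z.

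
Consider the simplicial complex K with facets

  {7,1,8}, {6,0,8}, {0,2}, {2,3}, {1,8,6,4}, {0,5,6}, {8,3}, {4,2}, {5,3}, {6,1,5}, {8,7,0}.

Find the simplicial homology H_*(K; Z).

Order the vertices as 0 < 1 < 2 < 3 < 4 < 5 < 6 < 7 < 8. Listing each simplex with vertices in this order, K has dimension 3 with simplices:

  0-simplices (9): [0], [1], [2], [3], [4], [5], [6], [7], [8]
  1-simplices (19): [0,2], [0,5], [0,6], [0,7], [0,8], [1,4], [1,5], [1,6], [1,7], [1,8], [2,3], [2,4], [3,5], [3,8], [4,6], [4,8], [5,6], [6,8], [7,8]
  2-simplices (9): [0,5,6], [0,6,8], [0,7,8], [1,4,6], [1,4,8], [1,5,6], [1,6,8], [1,7,8], [4,6,8]
  3-simplices (1): [1,4,6,8]

so the chain groups are C_0 ≅ Z^9, C_1 ≅ Z^19, C_2 ≅ Z^9, C_3 ≅ Z^1.

The boundary map ∂_1: C_1 → C_0 sends each edge [p,q] (with p < q) to q − p. For instance
  ∂[2,4] = [4] − [2].
As a 9×19 matrix over Z this has rank 8, with invariant factors (1,1,1,1,1,1,1,1).

∂_2: C_2 → C_1 maps a triangle to the signed sum of its edges. For instance
  ∂[1,4,8] = [4,8] − [1,8] + [1,4],
  ∂[0,5,6] = [5,6] − [0,6] + [0,5].
The 19×9 boundary matrix has rank 8 and Smith normal form diag(1,1,1,1,1,1,1,1).

The boundary map ∂_3: C_3 → C_2 sends each 3-simplex σ to the alternating sum Σ_i (−1)^i (σ with its i-th vertex removed). For instance
  ∂[1,4,6,8] = [4,6,8] − [1,6,8] + [1,4,8] − [1,4,6].
The resulting 9×1 matrix has rank 1, and its Smith normal form has invariant factors (1).

From H_k ≅ ker(∂_k) / im(∂_{k+1}) we obtain:

  H_0: rank C_0 − rank ∂_1 = 9 − 8 = 1, and the invariant factors of ∂_1 are all 1, so H_0 = Z.
  H_1: rank ker ∂_1 − rank ∂_2 = (19 − 8) − 8 = 3, and the invariant factors of ∂_2 are all 1, so H_1 = Z^3.
  H_2: rank ker ∂_2 − rank ∂_3 = (9 − 8) − 1 = 0, and the invariant factors of ∂_3 are all 1, so H_2 = 0.
  H_3: rank ker ∂_3 − rank ∂_4 = (1 − 1) − 0 = 0, and there is no ∂_4, so H_3 = 0.

H_0 ≅ Z,  H_1 ≅ Z^3,  H_2 = 0,  H_3 = 0.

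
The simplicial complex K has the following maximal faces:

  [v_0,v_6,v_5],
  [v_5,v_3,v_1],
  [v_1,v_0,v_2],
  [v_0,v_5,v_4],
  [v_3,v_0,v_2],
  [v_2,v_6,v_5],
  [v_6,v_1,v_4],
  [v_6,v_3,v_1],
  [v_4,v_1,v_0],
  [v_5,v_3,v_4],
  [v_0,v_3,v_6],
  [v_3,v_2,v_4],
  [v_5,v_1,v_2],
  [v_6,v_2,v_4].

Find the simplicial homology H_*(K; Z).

K has 7 vertices, 21 edges, 14 triangles.
rank ∂_0 = 0, rank ∂_1 = 6 ⇒ b_0 = 7 − 0 − 6 = 1; all invariant factors of ∂_1 are 1 so no torsion. So H_0 = Z.
rank ∂_1 = 6, rank ∂_2 = 13 ⇒ b_1 = 21 − 6 − 13 = 2; all invariant factors of ∂_2 are 1 so no torsion. So H_1 = Z^2.
rank ∂_2 = 13, rank ∂_3 = 0 ⇒ b_2 = 14 − 13 − 0 = 1. So H_2 = Z.

H_0 = Z,  H_1 = Z^2,  H_2 = Z.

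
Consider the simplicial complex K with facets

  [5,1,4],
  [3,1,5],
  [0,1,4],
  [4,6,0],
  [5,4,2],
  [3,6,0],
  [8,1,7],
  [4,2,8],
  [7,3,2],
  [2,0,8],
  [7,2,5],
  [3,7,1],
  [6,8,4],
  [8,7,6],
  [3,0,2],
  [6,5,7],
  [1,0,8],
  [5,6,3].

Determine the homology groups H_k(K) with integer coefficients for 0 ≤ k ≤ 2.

K has 9 vertices, 27 edges, 18 triangles.
rank ∂_0 = 0, rank ∂_1 = 8 ⇒ b_0 = 9 − 0 − 8 = 1; all invariant factors of ∂_1 are 1 so no torsion. So H_0 = Z.
rank ∂_1 = 8, rank ∂_2 = 18 ⇒ b_1 = 27 − 8 − 18 = 1; ∂_2 has invariant factor(s) [2] giving torsion. So H_1 = Z × Z/2.
rank ∂_2 = 18, rank ∂_3 = 0 ⇒ b_2 = 18 − 18 − 0 = 0. So H_2 = 0.

H_0 = Z,  H_1 = Z × Z/2,  H_2 = 0.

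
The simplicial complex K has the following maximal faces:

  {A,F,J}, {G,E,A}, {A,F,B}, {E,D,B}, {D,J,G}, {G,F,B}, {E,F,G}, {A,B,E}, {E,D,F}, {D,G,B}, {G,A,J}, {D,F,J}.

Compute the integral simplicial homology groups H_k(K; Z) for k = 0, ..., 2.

H_0 = Z,  H_1 = Z/2Z,  H_2 = 0.

K has 7 vertices, 18 edges, 12 triangles.
rank ∂_0 = 0, rank ∂_1 = 6 ⇒ b_0 = 7 − 0 − 6 = 1; all invariant factors of ∂_1 are 1 so no torsion. So H_0 = Z.
rank ∂_1 = 6, rank ∂_2 = 12 ⇒ b_1 = 18 − 6 − 12 = 0; ∂_2 has invariant factor(s) [2] giving torsion. So H_1 = Z/2Z.
rank ∂_2 = 12, rank ∂_3 = 0 ⇒ b_2 = 12 − 12 − 0 = 0. So H_2 = 0.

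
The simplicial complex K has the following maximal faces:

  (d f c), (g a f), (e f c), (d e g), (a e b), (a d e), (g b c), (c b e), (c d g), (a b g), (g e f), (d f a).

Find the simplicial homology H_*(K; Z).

H_0 = Z,  H_1 = Z_2,  H_2 = 0.

Fix the vertex order a < b < c < d < e < f < g and write every simplex with vertices in increasing order. Then dim K = 2 and the simplices of K are:

  0-simplices (7): a, b, c, d, e, f, g
  1-simplices (18): ab, ad, ae, af, ag, bc, be, bg, cd, ce, cf, cg, de, df, dg, ef, eg, fg
  2-simplices (12): abe, abg, ade, adf, afg, bce, bcg, cdf, cdg, cef, deg, efg

giving chain groups C_0 ≅ Z^7, C_1 ≅ Z^18, C_2 ≅ Z^12.

∂_1: C_1 → C_0 sends each edge [p,q] (with p < q) to q − p. For instance
  ∂cg = g − c.
As a 7×18 matrix over Z this has rank 6, with invariant factors (1,1,1,1,1,1).

Boundary ∂_2: C_2 → C_1 acts by ∂[p,q,r] = [q,r] − [p,r] + [p,q]. For instance
  ∂ade = de − ae + ad,
  ∂abe = be − ae + ab.
As a 18×12 matrix over Z this has rank 12, with invariant factors (1,1,1,1,1,1,1,1,1,1,1,2).

Reading off H_k = ker ∂_k / im ∂_{k+1}:

  H_0: rank C_0 − rank ∂_1 = 7 − 6 = 1, and the invariant factors of ∂_1 are all 1, so H_0 ≅ Z.
  H_1: rank ker ∂_1 − rank ∂_2 = (18 − 6) − 12 = 0, and ∂_2 has invariant factor 2 > 1, so H_1 ≅ Z_2.
  H_2: rank ker ∂_2 − rank ∂_3 = (12 − 12) − 0 = 0, and there is no ∂_3, so H_2 ≅ 0.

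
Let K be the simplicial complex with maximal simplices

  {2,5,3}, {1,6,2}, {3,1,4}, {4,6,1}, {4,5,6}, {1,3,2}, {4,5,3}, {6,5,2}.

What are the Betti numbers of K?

We work with the vertex ordering 1 < 2 < 3 < 4 < 5 < 6. The simplices of K, each written with vertices in increasing order, are:

  0-simplices (6): [1], [2], [3], [4], [5], [6]
  1-simplices (12): [1,2], [1,3], [1,4], [1,6], [2,3], [2,5], [2,6], [3,4], [3,5], [4,5], [4,6], [5,6]
  2-simplices (8): [1,2,3], [1,2,6], [1,3,4], [1,4,6], [2,3,5], [2,5,6], [3,4,5], [4,5,6]

so the chain groups are C_0 ≅ Z^6, C_1 ≅ Z^12, C_2 ≅ Z^8.

∂_1: C_1 → C_0 is given by ∂[p,q] = [q] − [p]. For instance
  ∂[1,2] = [2] − [1].
This gives a 6×12 integer matrix of rank 5; reducing to Smith normal form yields diagonal entries (1,1,1,1,1).

∂_2: C_2 → C_1 maps a triangle to the signed sum of its edges. For instance
  ∂[1,3,4] = [3,4] − [1,4] + [1,3],
  ∂[2,5,6] = [5,6] − [2,6] + [2,5].
As a 12×8 matrix over Z this has rank 7, with invariant factors (1,1,1,1,1,1,1).

Computing H_k = (kernel of ∂_k) / (image of ∂_{k+1}):

  H_0: rank C_0 − rank ∂_1 = 6 − 5 = 1, and the invariant factors of ∂_1 are all 1, so H_0 ≅ Z.
  H_1: rank ker ∂_1 − rank ∂_2 = (12 − 5) − 7 = 0, and the invariant factors of ∂_2 are all 1, so H_1 ≅ 0.
  H_2: rank ker ∂_2 − rank ∂_3 = (8 − 7) − 0 = 1, and there is no ∂_3, so H_2 ≅ Z.

(K is a triangulation of the 2-sphere S^2.)

Hence the Betti numbers are b_0 = 1, b_1 = 0, b_2 = 1.

b_0 = 1, b_1 = 0, b_2 = 1.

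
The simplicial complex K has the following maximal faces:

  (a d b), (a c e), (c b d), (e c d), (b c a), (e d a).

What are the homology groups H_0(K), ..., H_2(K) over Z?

Take the total order a < b < c < d < e on the vertex set. Then K (dimension 2) consists of the simplices:

  0-simplices (5): a, b, c, d, e
  1-simplices (9): ab, ac, ad, ae, bc, bd, cd, ce, de
  2-simplices (6): abc, abd, ace, ade, bcd, cde

giving chain groups C_0 ≅ Z^5, C_1 ≅ Z^9, C_2 ≅ Z^6.

The boundary map ∂_1: C_1 → C_0 maps an edge to its endpoints' difference, ∂[p,q] = q − p. For instance
  ∂ac = c − a.
As a 5×9 matrix over Z this has rank 4, with invariant factors (1,1,1,1).

The boundary map ∂_2: C_2 → C_1 sends each 2-simplex [p,q,r] to [q,r] − [p,r] + [p,q]. For instance
  ∂abc = bc − ac + ab,
  ∂ace = ce − ae + ac.
The 9×6 boundary matrix has rank 5 and Smith normal form diag(1,1,1,1,1).

Now H_k = ker ∂_k / im ∂_{k+1}, so:

  H_0: rank C_0 − rank ∂_1 = 5 − 4 = 1, and the invariant factors of ∂_1 are all 1, so H_0 ≅ Z.
  H_1: rank ker ∂_1 − rank ∂_2 = (9 − 4) − 5 = 0, and the invariant factors of ∂_2 are all 1, so H_1 ≅ 0.
  H_2: rank ker ∂_2 − rank ∂_3 = (6 − 5) − 0 = 1, and there is no ∂_3, so H_2 ≅ Z.

As a check, the Euler characteristic is 5 − 9 + 6 = 2, which agrees with 1 − 0 + 1 = 2.

H_0 ≅ Z,  H_1 = 0,  H_2 ≅ Z.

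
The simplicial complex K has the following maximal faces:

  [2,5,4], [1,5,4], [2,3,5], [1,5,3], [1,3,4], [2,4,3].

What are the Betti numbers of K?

b_0 = 1, b_1 = 0, b_2 = 1.

We work with the vertex ordering 1 < 2 < 3 < 4 < 5. The simplices of K, each written with vertices in increasing order, are:

  0-simplices (5): [1], [2], [3], [4], [5]
  1-simplices (9): [1,3], [1,4], [1,5], [2,3], [2,4], [2,5], [3,4], [3,5], [4,5]
  2-simplices (6): [1,3,4], [1,3,5], [1,4,5], [2,3,4], [2,3,5], [2,4,5]

giving chain groups C_0 ≅ Z^5, C_1 ≅ Z^9, C_2 ≅ Z^6.

∂_1: C_1 → C_0 maps an edge to its endpoints' difference, ∂[p,q] = q − p.
This gives a 5×9 integer matrix of rank 4; reducing to Smith normal form yields diagonal entries (1,1,1,1).

Boundary ∂_2: C_2 → C_1 maps a triangle to the signed sum of its edges. For instance
  ∂[1,3,5] = [3,5] − [1,5] + [1,3],
  ∂[2,4,5] = [4,5] − [2,5] + [2,4].
The 9×6 boundary matrix has rank 5 and Smith normal form diag(1,1,1,1,1).

From H_k ≅ ker(∂_k) / im(∂_{k+1}) we obtain:

  H_0: rank C_0 − rank ∂_1 = 5 − 4 = 1, and the invariant factors of ∂_1 are all 1, so H_0 = Z.
  H_1: rank ker ∂_1 − rank ∂_2 = (9 − 4) − 5 = 0, and the invariant factors of ∂_2 are all 1, so H_1 = 0.
  H_2: rank ker ∂_2 − rank ∂_3 = (6 − 5) − 0 = 1, and there is no ∂_3, so H_2 = Z.

(K is a triangulation of the 2-sphere S^2.)

Hence the Betti numbers are b_0 = 1, b_1 = 0, b_2 = 1.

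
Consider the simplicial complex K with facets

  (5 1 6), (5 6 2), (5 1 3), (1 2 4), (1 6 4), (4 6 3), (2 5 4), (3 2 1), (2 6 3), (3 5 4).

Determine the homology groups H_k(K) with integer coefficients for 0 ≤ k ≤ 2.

H_0 = Z,  H_1 = Z/2,  H_2 = 0.

Take the total order 1 < 2 < 3 < 4 < 5 < 6 on the vertex set. Then K (dimension 2) consists of the simplices:

  0-simplices (6): [1], [2], [3], [4], [5], [6]
  1-simplices (15): [1,2], [1,3], [1,4], [1,5], [1,6], [2,3], [2,4], [2,5], [2,6], [3,4], [3,5], [3,6], [4,5], [4,6], [5,6]
  2-simplices (10): [1,2,3], [1,2,4], [1,3,5], [1,4,6], [1,5,6], [2,3,6], [2,4,5], [2,5,6], [3,4,5], [3,4,6]

so the chain groups are C_0 ≅ Z^6, C_1 ≅ Z^15, C_2 ≅ Z^10.

∂_1: C_1 → C_0 sends each edge [p,q] (with p < q) to q − p.
This gives a 6×15 integer matrix of rank 5; reducing to Smith normal form yields diagonal entries (1,1,1,1,1).

Boundary ∂_2: C_2 → C_1 sends each 2-simplex [p,q,r] to [q,r] − [p,r] + [p,q]. For instance
  ∂[1,5,6] = [5,6] − [1,6] + [1,5],
  ∂[2,4,5] = [4,5] − [2,5] + [2,4].
The 15×10 boundary matrix has rank 10 and Smith normal form diag(1,1,1,1,1,1,1,1,1,2).

Reading off H_k = ker ∂_k / im ∂_{k+1}:

  H_0: rank C_0 − rank ∂_1 = 6 − 5 = 1, and the invariant factors of ∂_1 are all 1, so H_0 = Z.
  H_1: rank ker ∂_1 − rank ∂_2 = (15 − 5) − 10 = 0, and ∂_2 has invariant factor 2 > 1, so H_1 = Z/2.
  H_2: rank ker ∂_2 − rank ∂_3 = (10 − 10) − 0 = 0, and there is no ∂_3, so H_2 = 0.

As a check, the Euler characteristic is 6 − 15 + 10 = 1, which agrees with 1 − 0 + 0 = 1.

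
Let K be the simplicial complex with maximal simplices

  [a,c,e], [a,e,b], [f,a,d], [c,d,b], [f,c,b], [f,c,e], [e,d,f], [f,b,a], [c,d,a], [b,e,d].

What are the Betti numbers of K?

Fix the vertex order a < b < c < d < e < f and write every simplex with vertices in increasing order. Then dim K = 2 and the simplices of K are:

  0-simplices (6): a, b, c, d, e, f
  1-simplices (15): ab, ac, ad, ae, af, bc, bd, be, bf, cd, ce, cf, de, df, ef
  2-simplices (10): abe, abf, acd, ace, adf, bcd, bcf, bde, cef, def

giving chain groups C_0 ≅ Z^6, C_1 ≅ Z^15, C_2 ≅ Z^10.

The boundary map ∂_1: C_1 → C_0 maps an edge to its endpoints' difference, ∂[p,q] = q − p. For instance
  ∂df = f − d.
This gives a 6×15 integer matrix of rank 5; reducing to Smith normal form yields diagonal entries (1,1,1,1,1).

The boundary map ∂_2: C_2 → C_1 maps a triangle to the signed sum of its edges. For instance
  ∂bcd = cd − bd + bc,
  ∂bde = de − be + bd.
As a 15×10 matrix over Z this has rank 10, with invariant factors (1,1,1,1,1,1,1,1,1,2).

From H_k ≅ ker(∂_k) / im(∂_{k+1}) we obtain:

  H_0: rank C_0 − rank ∂_1 = 6 − 5 = 1, and the invariant factors of ∂_1 are all 1, so H_0 = Z.
  H_1: rank ker ∂_1 − rank ∂_2 = (15 − 5) − 10 = 0, and ∂_2 has invariant factor 2 > 1, so H_1 = Z/2Z.
  H_2: rank ker ∂_2 − rank ∂_3 = (10 − 10) − 0 = 0, and there is no ∂_3, so H_2 = 0.

As a check, the Euler characteristic is 6 − 15 + 10 = 1, which agrees with 1 − 0 + 0 = 1.

Hence the Betti numbers are b_0 = 1, b_1 = 0, b_2 = 0.

b_0 = 1, b_1 = 0, b_2 = 0.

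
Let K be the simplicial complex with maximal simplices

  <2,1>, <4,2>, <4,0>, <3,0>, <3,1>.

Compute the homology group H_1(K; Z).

H_1 ≅ Z.

Take the total order 0 < 1 < 2 < 3 < 4 on the vertex set. Then K (dimension 1) consists of the simplices:

  0-simplices (5): [0], [1], [2], [3], [4]
  1-simplices (5): [0,3], [0,4], [1,2], [1,3], [2,4]

giving chain groups C_0 ≅ Z^5, C_1 ≅ Z^5.

∂_1: C_1 → C_0 is given by ∂[p,q] = [q] − [p]. For instance
  ∂[1,3] = [3] − [1].
This gives a 5×5 integer matrix of rank 4; reducing to Smith normal form yields diagonal entries (1,1,1,1).

From H_k ≅ ker(∂_k) / im(∂_{k+1}) we obtain:

  H_1: rank ker ∂_1 − rank ∂_2 = (5 − 4) − 0 = 1, and there is no ∂_2, so H_1 ≅ Z.

(K is a triangulation of the circle S^1.)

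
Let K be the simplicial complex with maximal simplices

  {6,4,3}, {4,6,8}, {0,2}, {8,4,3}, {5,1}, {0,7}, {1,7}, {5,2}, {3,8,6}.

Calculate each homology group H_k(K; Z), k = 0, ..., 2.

Fix the vertex order 0 < 1 < 2 < 3 < 4 < 5 < 6 < 7 < 8 and write every simplex with vertices in increasing order. Then dim K = 2 and the simplices of K are:

  0-simplices (9): [0], [1], [2], [3], [4], [5], [6], [7], [8]
  1-simplices (11): [0,2], [0,7], [1,5], [1,7], [2,5], [3,4], [3,6], [3,8], [4,6], [4,8], [6,8]
  2-simplices (4): [3,4,6], [3,4,8], [3,6,8], [4,6,8]

Hence C_0 ≅ Z^9, C_1 ≅ Z^11, C_2 ≅ Z^4.

The boundary map ∂_1: C_1 → C_0 is given by ∂[p,q] = [q] − [p]. For instance
  ∂[3,8] = [8] − [3].
As a 9×11 matrix over Z this has rank 7, with invariant factors (1,1,1,1,1,1,1).

Boundary ∂_2: C_2 → C_1 sends each 2-simplex [p,q,r] to [q,r] − [p,r] + [p,q]. For instance
  ∂[3,4,6] = [4,6] − [3,6] + [3,4],
  ∂[3,6,8] = [6,8] − [3,8] + [3,6].
This gives a 11×4 integer matrix of rank 3; reducing to Smith normal form yields diagonal entries (1,1,1).

Computing H_k = (kernel of ∂_k) / (image of ∂_{k+1}):

  H_0: rank C_0 − rank ∂_1 = 9 − 7 = 2, and the invariant factors of ∂_1 are all 1, so H_0 = Z^2.
  H_1: rank ker ∂_1 − rank ∂_2 = (11 − 7) − 3 = 1, and the invariant factors of ∂_2 are all 1, so H_1 = Z.
  H_2: rank ker ∂_2 − rank ∂_3 = (4 − 3) − 0 = 1, and there is no ∂_3, so H_2 = Z.

(K is a triangulation of the disjoint union of the 2-sphere S^2 and the circle S^1.)

H_0 = Z^2,  H_1 = Z,  H_2 = Z.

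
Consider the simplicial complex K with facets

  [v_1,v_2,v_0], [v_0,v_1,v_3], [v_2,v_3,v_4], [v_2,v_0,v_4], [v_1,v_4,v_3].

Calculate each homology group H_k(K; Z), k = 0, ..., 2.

H_0 ≅ Z,  H_1 ≅ Z,  H_2 = 0.

Take the total order v_0 < v_1 < v_2 < v_3 < v_4 on the vertex set. Then K (dimension 2) consists of the simplices:

  0-simplices (5): [v_0], [v_1], [v_2], [v_3], [v_4]
  1-simplices (10): [v_0,v_1], [v_0,v_2], [v_0,v_3], [v_0,v_4], [v_1,v_2], [v_1,v_3], [v_1,v_4], [v_2,v_3], [v_2,v_4], [v_3,v_4]
  2-simplices (5): [v_0,v_1,v_2], [v_0,v_1,v_3], [v_0,v_2,v_4], [v_1,v_3,v_4], [v_2,v_3,v_4]

giving chain groups C_0 ≅ Z^5, C_1 ≅ Z^10, C_2 ≅ Z^5.

Boundary ∂_1: C_1 → C_0 maps an edge to its endpoints' difference, ∂[p,q] = q − p.
This gives a 5×10 integer matrix of rank 4; reducing to Smith normal form yields diagonal entries (1,1,1,1).

The boundary map ∂_2: C_2 → C_1 acts by ∂[p,q,r] = [q,r] − [p,r] + [p,q]. For instance
  ∂[v_1,v_3,v_4] = [v_3,v_4] − [v_1,v_4] + [v_1,v_3],
  ∂[v_2,v_3,v_4] = [v_3,v_4] − [v_2,v_4] + [v_2,v_3].
As a 10×5 matrix over Z this has rank 5, with invariant factors (1,1,1,1,1).

Reading off H_k = ker ∂_k / im ∂_{k+1}:

  H_0: rank C_0 − rank ∂_1 = 5 − 4 = 1, and the invariant factors of ∂_1 are all 1, so H_0 = Z.
  H_1: rank ker ∂_1 − rank ∂_2 = (10 − 4) − 5 = 1, and the invariant factors of ∂_2 are all 1, so H_1 = Z.
  H_2: rank ker ∂_2 − rank ∂_3 = (5 − 5) − 0 = 0, and there is no ∂_3, so H_2 = 0.

As a check, the Euler characteristic is 5 − 10 + 5 = 0, which agrees with 1 − 1 + 0 = 0.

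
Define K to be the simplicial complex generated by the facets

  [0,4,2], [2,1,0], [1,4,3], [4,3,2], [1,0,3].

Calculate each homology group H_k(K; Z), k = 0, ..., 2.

K has 5 vertices, 10 edges, 5 triangles.
rank ∂_0 = 0, rank ∂_1 = 4 ⇒ b_0 = 5 − 0 − 4 = 1; all invariant factors of ∂_1 are 1 so no torsion. So H_0 ≅ Z.
rank ∂_1 = 4, rank ∂_2 = 5 ⇒ b_1 = 10 − 4 − 5 = 1; all invariant factors of ∂_2 are 1 so no torsion. So H_1 ≅ Z.
rank ∂_2 = 5, rank ∂_3 = 0 ⇒ b_2 = 5 − 5 − 0 = 0. So H_2 ≅ 0.

H_0 ≅ Z,  H_1 ≅ Z,  H_2 = 0.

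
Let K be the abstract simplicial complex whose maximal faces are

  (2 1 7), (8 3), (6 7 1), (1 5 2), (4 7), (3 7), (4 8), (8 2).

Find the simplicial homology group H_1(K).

H_1 ≅ Z^2.

We work with the vertex ordering 1 < 2 < 3 < 4 < 5 < 6 < 7 < 8. The simplices of K, each written with vertices in increasing order, are:

  0-simplices (8): [1], [2], [3], [4], [5], [6], [7], [8]
  1-simplices (12): [1,2], [1,5], [1,6], [1,7], [2,5], [2,7], [2,8], [3,7], [3,8], [4,7], [4,8], [6,7]
  2-simplices (3): [1,2,5], [1,2,7], [1,6,7]

Hence C_0 ≅ Z^8, C_1 ≅ Z^12, C_2 ≅ Z^3.

∂_1: C_1 → C_0 maps an edge to its endpoints' difference, ∂[p,q] = q − p.
The 8×12 boundary matrix has rank 7 and Smith normal form diag(1,1,1,1,1,1,1).

The boundary map ∂_2: C_2 → C_1 sends each 2-simplex [p,q,r] to [q,r] − [p,r] + [p,q]. For instance
  ∂[1,2,7] = [2,7] − [1,7] + [1,2],
  ∂[1,2,5] = [2,5] − [1,5] + [1,2].
As a 12×3 matrix over Z this has rank 3, with invariant factors (1,1,1).

Now H_k = ker ∂_k / im ∂_{k+1}, so:

  H_1: rank ker ∂_1 − rank ∂_2 = (12 − 7) − 3 = 2, and the invariant factors of ∂_2 are all 1, so H_1 ≅ Z^2.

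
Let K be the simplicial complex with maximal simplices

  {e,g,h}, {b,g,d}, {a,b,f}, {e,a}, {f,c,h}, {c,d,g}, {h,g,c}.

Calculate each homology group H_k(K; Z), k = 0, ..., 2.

H_0 = Z,  H_1 = Z^2,  H_2 = 0.

We work with the vertex ordering a < b < c < d < e < f < g < h. The simplices of K, each written with vertices in increasing order, are:

  0-simplices (8): a, b, c, d, e, f, g, h
  1-simplices (15): ab, ae, af, bd, bf, bg, cd, cf, cg, ch, dg, eg, eh, fh, gh
  2-simplices (6): abf, bdg, cdg, cfh, cgh, egh

giving chain groups C_0 ≅ Z^8, C_1 ≅ Z^15, C_2 ≅ Z^6.

∂_1: C_1 → C_0 is given by ∂[p,q] = [q] − [p]. For instance
  ∂eg = g − e.
This gives a 8×15 integer matrix of rank 7; reducing to Smith normal form yields diagonal entries (1,1,1,1,1,1,1).

The boundary map ∂_2: C_2 → C_1 maps a triangle to the signed sum of its edges. For instance
  ∂abf = bf − af + ab,
  ∂cgh = gh − ch + cg.
As a 15×6 matrix over Z this has rank 6, with invariant factors (1,1,1,1,1,1).

Reading off H_k = ker ∂_k / im ∂_{k+1}:

  H_0: rank C_0 − rank ∂_1 = 8 − 7 = 1, and the invariant factors of ∂_1 are all 1, so H_0 ≅ Z.
  H_1: rank ker ∂_1 − rank ∂_2 = (15 − 7) − 6 = 2, and the invariant factors of ∂_2 are all 1, so H_1 ≅ Z^2.
  H_2: rank ker ∂_2 − rank ∂_3 = (6 − 6) − 0 = 0, and there is no ∂_3, so H_2 ≅ 0.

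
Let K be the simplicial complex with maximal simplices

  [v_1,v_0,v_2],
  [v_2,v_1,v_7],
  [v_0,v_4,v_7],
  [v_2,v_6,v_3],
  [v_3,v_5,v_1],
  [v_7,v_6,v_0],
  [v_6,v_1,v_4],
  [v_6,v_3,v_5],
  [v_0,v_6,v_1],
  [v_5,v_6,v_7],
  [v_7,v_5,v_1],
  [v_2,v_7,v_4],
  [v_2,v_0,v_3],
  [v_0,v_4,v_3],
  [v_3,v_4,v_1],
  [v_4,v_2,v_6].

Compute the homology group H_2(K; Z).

Take the total order v_0 < v_1 < v_2 < v_3 < v_4 < v_5 < v_6 < v_7 on the vertex set. Then K (dimension 2) consists of the simplices:

  0-simplices (8): [v_0], [v_1], [v_2], [v_3], [v_4], [v_5], [v_6], [v_7]
  1-simplices (24): (24 of them)
  2-simplices (16): (16 of them)

so the chain groups are C_0 ≅ Z^8, C_1 ≅ Z^24, C_2 ≅ Z^16.

∂_1: C_1 → C_0 is given by ∂[p,q] = [q] − [p].
This gives a 8×24 integer matrix of rank 7; reducing to Smith normal form yields diagonal entries (1,1,1,1,1,1,1).

∂_2: C_2 → C_1 maps a triangle to the signed sum of its edges. For instance
  ∂[v_1,v_4,v_6] = [v_4,v_6] − [v_1,v_6] + [v_1,v_4],
  ∂[v_0,v_1,v_6] = [v_1,v_6] − [v_0,v_6] + [v_0,v_1].
This gives a 24×16 integer matrix of rank 15; reducing to Smith normal form yields diagonal entries (1,1,1,1,1,1,1,1,1,1,1,1,1,1,1).

Now H_k = ker ∂_k / im ∂_{k+1}, so:

  H_2: rank ker ∂_2 − rank ∂_3 = (16 − 15) − 0 = 1, and there is no ∂_3, so H_2 = Z.

(K is a triangulation of the torus T^2.)

H_2 = Z.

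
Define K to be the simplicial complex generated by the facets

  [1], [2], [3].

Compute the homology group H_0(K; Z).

H_0 ≅ Z^3.

Order the vertices as 1 < 2 < 3. Listing each simplex with vertices in this order, K has dimension 0 with simplices:

  0-simplices (3): [1], [2], [3]

Hence C_0 ≅ Z^3.

Now H_k = ker ∂_k / im ∂_{k+1}, so:

  H_0: rank C_0 − rank ∂_1 = 3 − 0 = 3, and there is no ∂_1, so H_0 ≅ Z^3.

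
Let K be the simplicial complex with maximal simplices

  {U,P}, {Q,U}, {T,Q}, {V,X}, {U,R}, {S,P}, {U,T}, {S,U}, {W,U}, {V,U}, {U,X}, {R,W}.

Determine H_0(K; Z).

H_0 ≅ Z.

Take the total order P < Q < R < S < T < U < V < W < X on the vertex set. Then K (dimension 1) consists of the simplices:

  0-simplices (9): P, Q, R, S, T, U, V, W, X
  1-simplices (12): PS, PU, QT, QU, RU, RW, SU, TU, UV, UW, UX, VX

so the chain groups are C_0 ≅ Z^9, C_1 ≅ Z^12.

The boundary map ∂_1: C_1 → C_0 maps an edge to its endpoints' difference, ∂[p,q] = q − p.
As a 9×12 matrix over Z this has rank 8, with invariant factors (1,1,1,1,1,1,1,1).

Reading off H_k = ker ∂_k / im ∂_{k+1}:

  H_0: rank C_0 − rank ∂_1 = 9 − 8 = 1, and the invariant factors of ∂_1 are all 1, so H_0 = Z.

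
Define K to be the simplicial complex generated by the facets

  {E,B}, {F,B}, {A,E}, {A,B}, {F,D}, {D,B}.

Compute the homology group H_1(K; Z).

Take the total order A < B < D < E < F on the vertex set. Then K (dimension 1) consists of the simplices:

  0-simplices (5): A, B, D, E, F
  1-simplices (6): AB, AE, BD, BE, BF, DF

so the chain groups are C_0 ≅ Z^5, C_1 ≅ Z^6.

The boundary map ∂_1: C_1 → C_0 sends each edge [p,q] (with p < q) to q − p.
This gives a 5×6 integer matrix of rank 4; reducing to Smith normal form yields diagonal entries (1,1,1,1).

Now H_k = ker ∂_k / im ∂_{k+1}, so:

  H_1: rank ker ∂_1 − rank ∂_2 = (6 − 4) − 0 = 2, and there is no ∂_2, so H_1 = Z^2.

H_1 = Z^2.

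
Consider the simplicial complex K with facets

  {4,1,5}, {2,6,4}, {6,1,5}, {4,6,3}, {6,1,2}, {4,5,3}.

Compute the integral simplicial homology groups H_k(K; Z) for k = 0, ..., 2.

Take the total order 1 < 2 < 3 < 4 < 5 < 6 on the vertex set. Then K (dimension 2) consists of the simplices:

  0-simplices (6): [1], [2], [3], [4], [5], [6]
  1-simplices (12): [1,2], [1,4], [1,5], [1,6], [2,4], [2,6], [3,4], [3,5], [3,6], [4,5], [4,6], [5,6]
  2-simplices (6): [1,2,6], [1,4,5], [1,5,6], [2,4,6], [3,4,5], [3,4,6]

giving chain groups C_0 ≅ Z^6, C_1 ≅ Z^12, C_2 ≅ Z^6.

Boundary ∂_1: C_1 → C_0 sends each edge [p,q] (with p < q) to q − p. For instance
  ∂[1,2] = [2] − [1].
As a 6×12 matrix over Z this has rank 5, with invariant factors (1,1,1,1,1).

Boundary ∂_2: C_2 → C_1 sends each 2-simplex [p,q,r] to [q,r] − [p,r] + [p,q]. For instance
  ∂[2,4,6] = [4,6] − [2,6] + [2,4],
  ∂[1,5,6] = [5,6] − [1,6] + [1,5].
This gives a 12×6 integer matrix of rank 6; reducing to Smith normal form yields diagonal entries (1,1,1,1,1,1).

From H_k ≅ ker(∂_k) / im(∂_{k+1}) we obtain:

  H_0: rank C_0 − rank ∂_1 = 6 − 5 = 1, and the invariant factors of ∂_1 are all 1, so H_0 = Z.
  H_1: rank ker ∂_1 − rank ∂_2 = (12 − 5) − 6 = 1, and the invariant factors of ∂_2 are all 1, so H_1 = Z.
  H_2: rank ker ∂_2 − rank ∂_3 = (6 − 6) − 0 = 0, and there is no ∂_3, so H_2 = 0.

H_0 ≅ Z,  H_1 ≅ Z,  H_2 = 0.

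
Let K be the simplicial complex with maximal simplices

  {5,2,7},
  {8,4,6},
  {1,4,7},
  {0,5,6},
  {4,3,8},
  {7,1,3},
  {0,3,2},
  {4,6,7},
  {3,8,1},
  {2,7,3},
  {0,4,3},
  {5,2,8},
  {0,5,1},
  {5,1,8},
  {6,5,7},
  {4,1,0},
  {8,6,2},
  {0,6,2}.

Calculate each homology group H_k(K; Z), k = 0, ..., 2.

K has 9 vertices, 27 edges, 18 triangles.
rank ∂_0 = 0, rank ∂_1 = 8 ⇒ b_0 = 9 − 0 − 8 = 1; all invariant factors of ∂_1 are 1 so no torsion. So H_0 ≅ Z.
rank ∂_1 = 8, rank ∂_2 = 18 ⇒ b_1 = 27 − 8 − 18 = 1; ∂_2 has invariant factor(s) [2] giving torsion. So H_1 ≅ Z ⊕ Z/2.
rank ∂_2 = 18, rank ∂_3 = 0 ⇒ b_2 = 18 − 18 − 0 = 0. So H_2 ≅ 0.

H_0 ≅ Z,  H_1 ≅ Z ⊕ Z/2,  H_2 = 0.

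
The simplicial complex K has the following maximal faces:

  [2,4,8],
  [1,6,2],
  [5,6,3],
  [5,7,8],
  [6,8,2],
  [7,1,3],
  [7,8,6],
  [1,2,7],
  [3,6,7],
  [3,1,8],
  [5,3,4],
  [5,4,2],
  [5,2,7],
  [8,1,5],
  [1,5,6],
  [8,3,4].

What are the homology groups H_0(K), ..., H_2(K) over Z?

H_0 = Z,  H_1 = Z^2,  H_2 = Z.

We work with the vertex ordering 1 < 2 < 3 < 4 < 5 < 6 < 7 < 8. The simplices of K, each written with vertices in increasing order, are:

  0-simplices (8): [1], [2], [3], [4], [5], [6], [7], [8]
  1-simplices (24): (24 of them)
  2-simplices (16): [1,2,6], [1,2,7], [1,3,7], [1,3,8], [1,5,6], [1,5,8], [2,4,5], [2,4,8], [2,5,7], [2,6,8], [3,4,5], [3,4,8], [3,5,6], [3,6,7], [5,7,8], [6,7,8]

Hence C_0 ≅ Z^8, C_1 ≅ Z^24, C_2 ≅ Z^16.

The boundary map ∂_1: C_1 → C_0 is given by ∂[p,q] = [q] − [p]. For instance
  ∂[3,6] = [6] − [3].
As a 8×24 matrix over Z this has rank 7, with invariant factors (1,1,1,1,1,1,1).

Boundary ∂_2: C_2 → C_1 sends each 2-simplex [p,q,r] to [q,r] − [p,r] + [p,q]. For instance
  ∂[2,4,8] = [4,8] − [2,8] + [2,4],
  ∂[1,5,6] = [5,6] − [1,6] + [1,5].
The resulting 24×16 matrix has rank 15, and its Smith normal form has invariant factors (1,1,1,1,1,1,1,1,1,1,1,1,1,1,1).

Now H_k = ker ∂_k / im ∂_{k+1}, so:

  H_0: rank C_0 − rank ∂_1 = 8 − 7 = 1, and the invariant factors of ∂_1 are all 1, so H_0 ≅ Z.
  H_1: rank ker ∂_1 − rank ∂_2 = (24 − 7) − 15 = 2, and the invariant factors of ∂_2 are all 1, so H_1 ≅ Z^2.
  H_2: rank ker ∂_2 − rank ∂_3 = (16 − 15) − 0 = 1, and there is no ∂_3, so H_2 ≅ Z.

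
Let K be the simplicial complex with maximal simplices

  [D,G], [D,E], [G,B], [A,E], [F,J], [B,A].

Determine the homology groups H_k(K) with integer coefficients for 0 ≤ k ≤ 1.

Order the vertices as A < B < D < E < F < G < J. Listing each simplex with vertices in this order, K has dimension 1 with simplices:

  0-simplices (7): A, B, D, E, F, G, J
  1-simplices (6): AB, AE, BG, DE, DG, FJ

Hence C_0 ≅ Z^7, C_1 ≅ Z^6.

Boundary ∂_1: C_1 → C_0 sends each edge [p,q] (with p < q) to q − p.
As a 7×6 matrix over Z this has rank 5, with invariant factors (1,1,1,1,1).

Reading off H_k = ker ∂_k / im ∂_{k+1}:

  H_0: rank C_0 − rank ∂_1 = 7 − 5 = 2, and the invariant factors of ∂_1 are all 1, so H_0 ≅ Z^2.
  H_1: rank ker ∂_1 − rank ∂_2 = (6 − 5) − 0 = 1, and there is no ∂_2, so H_1 ≅ Z.

As a check, the Euler characteristic is 7 − 6 = 1, which agrees with 2 − 1 = 1.

H_0 ≅ Z^2,  H_1 ≅ Z.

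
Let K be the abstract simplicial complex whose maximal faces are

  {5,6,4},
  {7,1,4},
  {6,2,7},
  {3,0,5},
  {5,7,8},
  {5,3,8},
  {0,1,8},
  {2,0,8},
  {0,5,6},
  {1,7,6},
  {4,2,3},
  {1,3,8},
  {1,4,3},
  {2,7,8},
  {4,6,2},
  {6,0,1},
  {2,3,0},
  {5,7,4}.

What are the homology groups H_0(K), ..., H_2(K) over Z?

We work with the vertex ordering 0 < 1 < 2 < 3 < 4 < 5 < 6 < 7 < 8. The simplices of K, each written with vertices in increasing order, are:

  0-simplices (9): [0], [1], [2], [3], [4], [5], [6], [7], [8]
  1-simplices (27): (27 of them)
  2-simplices (18): [0,1,6], [0,1,8], [0,2,3], [0,2,8], [0,3,5], [0,5,6], [1,3,4], [1,3,8], [1,4,7], [1,6,7], [2,3,4], [2,4,6], [2,6,7], [2,7,8], [3,5,8], [4,5,6], [4,5,7], [5,7,8]

so the chain groups are C_0 ≅ Z^9, C_1 ≅ Z^27, C_2 ≅ Z^18.

The boundary map ∂_1: C_1 → C_0 is given by ∂[p,q] = [q] − [p].
The 9×27 boundary matrix has rank 8 and Smith normal form diag(1,1,1,1,1,1,1,1).

Boundary ∂_2: C_2 → C_1 sends each 2-simplex [p,q,r] to [q,r] − [p,r] + [p,q]. For instance
  ∂[1,4,7] = [4,7] − [1,7] + [1,4],
  ∂[1,3,4] = [3,4] − [1,4] + [1,3].
This gives a 27×18 integer matrix of rank 18; reducing to Smith normal form yields diagonal entries (1,1,1,1,1,1,1,1,1,1,1,1,1,1,1,1,1,2).

Reading off H_k = ker ∂_k / im ∂_{k+1}:

  H_0: rank C_0 − rank ∂_1 = 9 − 8 = 1, and the invariant factors of ∂_1 are all 1, so H_0 = Z.
  H_1: rank ker ∂_1 − rank ∂_2 = (27 − 8) − 18 = 1, and ∂_2 has invariant factor 2 > 1, so H_1 = Z ⊕ Z/2.
  H_2: rank ker ∂_2 − rank ∂_3 = (18 − 18) − 0 = 0, and there is no ∂_3, so H_2 = 0.

H_0 ≅ Z,  H_1 ≅ Z ⊕ Z/2,  H_2 = 0.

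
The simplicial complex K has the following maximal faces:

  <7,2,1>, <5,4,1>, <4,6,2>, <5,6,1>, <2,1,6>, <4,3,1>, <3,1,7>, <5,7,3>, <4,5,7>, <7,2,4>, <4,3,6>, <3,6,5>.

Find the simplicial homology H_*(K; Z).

Order the vertices as 1 < 2 < 3 < 4 < 5 < 6 < 7. Listing each simplex with vertices in this order, K has dimension 2 with simplices:

  0-simplices (7): [1], [2], [3], [4], [5], [6], [7]
  1-simplices (18): [1,2], [1,3], [1,4], [1,5], [1,6], [1,7], [2,4], [2,6], [2,7], [3,4], [3,5], [3,6], [3,7], [4,5], [4,6], [4,7], [5,6], [5,7]
  2-simplices (12): [1,2,6], [1,2,7], [1,3,4], [1,3,7], [1,4,5], [1,5,6], [2,4,6], [2,4,7], [3,4,6], [3,5,6], [3,5,7], [4,5,7]

giving chain groups C_0 ≅ Z^7, C_1 ≅ Z^18, C_2 ≅ Z^12.

∂_1: C_1 → C_0 is given by ∂[p,q] = [q] − [p]. For instance
  ∂[4,5] = [5] − [4].
The 7×18 boundary matrix has rank 6 and Smith normal form diag(1,1,1,1,1,1).

Boundary ∂_2: C_2 → C_1 sends each 2-simplex [p,q,r] to [q,r] − [p,r] + [p,q]. For instance
  ∂[1,4,5] = [4,5] − [1,5] + [1,4],
  ∂[2,4,6] = [4,6] − [2,6] + [2,4].
As a 18×12 matrix over Z this has rank 12, with invariant factors (1,1,1,1,1,1,1,1,1,1,1,2).

From H_k ≅ ker(∂_k) / im(∂_{k+1}) we obtain:

  H_0: rank C_0 − rank ∂_1 = 7 − 6 = 1, and the invariant factors of ∂_1 are all 1, so H_0 = Z.
  H_1: rank ker ∂_1 − rank ∂_2 = (18 − 6) − 12 = 0, and ∂_2 has invariant factor 2 > 1, so H_1 = Z_2.
  H_2: rank ker ∂_2 − rank ∂_3 = (12 − 12) − 0 = 0, and there is no ∂_3, so H_2 = 0.

As a check, the Euler characteristic is 7 − 18 + 12 = 1, which agrees with 1 − 0 + 0 = 1.
(K is a triangulation of the real projective plane RP^2.)

H_0 ≅ Z,  H_1 ≅ Z_2,  H_2 = 0.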